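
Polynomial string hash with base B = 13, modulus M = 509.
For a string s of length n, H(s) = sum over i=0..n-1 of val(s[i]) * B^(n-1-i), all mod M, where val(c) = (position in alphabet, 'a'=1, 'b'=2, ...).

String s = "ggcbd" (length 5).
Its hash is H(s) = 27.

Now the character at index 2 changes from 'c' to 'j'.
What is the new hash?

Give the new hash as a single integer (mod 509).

Answer: 192

Derivation:
val('c') = 3, val('j') = 10
Position k = 2, exponent = n-1-k = 2
B^2 mod M = 13^2 mod 509 = 169
Delta = (10 - 3) * 169 mod 509 = 165
New hash = (27 + 165) mod 509 = 192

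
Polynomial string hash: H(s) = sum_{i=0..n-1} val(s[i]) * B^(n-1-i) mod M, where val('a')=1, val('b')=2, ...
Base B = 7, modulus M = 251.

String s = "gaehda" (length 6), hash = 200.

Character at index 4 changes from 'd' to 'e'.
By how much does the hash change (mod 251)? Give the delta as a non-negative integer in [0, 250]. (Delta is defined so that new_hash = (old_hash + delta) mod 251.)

Delta formula: (val(new) - val(old)) * B^(n-1-k) mod M
  val('e') - val('d') = 5 - 4 = 1
  B^(n-1-k) = 7^1 mod 251 = 7
  Delta = 1 * 7 mod 251 = 7

Answer: 7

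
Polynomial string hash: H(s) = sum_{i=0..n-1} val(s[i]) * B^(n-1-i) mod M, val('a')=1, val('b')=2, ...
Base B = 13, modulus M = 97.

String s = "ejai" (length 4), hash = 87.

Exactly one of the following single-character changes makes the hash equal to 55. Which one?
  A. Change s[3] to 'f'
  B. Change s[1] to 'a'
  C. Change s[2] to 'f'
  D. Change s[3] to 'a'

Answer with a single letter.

Answer: C

Derivation:
Option A: s[3]='i'->'f', delta=(6-9)*13^0 mod 97 = 94, hash=87+94 mod 97 = 84
Option B: s[1]='j'->'a', delta=(1-10)*13^2 mod 97 = 31, hash=87+31 mod 97 = 21
Option C: s[2]='a'->'f', delta=(6-1)*13^1 mod 97 = 65, hash=87+65 mod 97 = 55 <-- target
Option D: s[3]='i'->'a', delta=(1-9)*13^0 mod 97 = 89, hash=87+89 mod 97 = 79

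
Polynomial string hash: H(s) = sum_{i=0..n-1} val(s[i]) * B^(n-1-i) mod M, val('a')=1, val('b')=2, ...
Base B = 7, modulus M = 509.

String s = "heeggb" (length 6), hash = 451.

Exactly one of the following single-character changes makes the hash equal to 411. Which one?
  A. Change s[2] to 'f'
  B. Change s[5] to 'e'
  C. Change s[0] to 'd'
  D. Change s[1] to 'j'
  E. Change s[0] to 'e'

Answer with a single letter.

Option A: s[2]='e'->'f', delta=(6-5)*7^3 mod 509 = 343, hash=451+343 mod 509 = 285
Option B: s[5]='b'->'e', delta=(5-2)*7^0 mod 509 = 3, hash=451+3 mod 509 = 454
Option C: s[0]='h'->'d', delta=(4-8)*7^5 mod 509 = 469, hash=451+469 mod 509 = 411 <-- target
Option D: s[1]='e'->'j', delta=(10-5)*7^4 mod 509 = 298, hash=451+298 mod 509 = 240
Option E: s[0]='h'->'e', delta=(5-8)*7^5 mod 509 = 479, hash=451+479 mod 509 = 421

Answer: C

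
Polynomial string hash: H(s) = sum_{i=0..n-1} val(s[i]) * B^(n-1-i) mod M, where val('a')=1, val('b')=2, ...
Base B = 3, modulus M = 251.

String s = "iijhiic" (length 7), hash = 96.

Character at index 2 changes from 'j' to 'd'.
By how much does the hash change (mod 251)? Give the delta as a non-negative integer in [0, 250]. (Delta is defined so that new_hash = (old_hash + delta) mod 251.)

Delta formula: (val(new) - val(old)) * B^(n-1-k) mod M
  val('d') - val('j') = 4 - 10 = -6
  B^(n-1-k) = 3^4 mod 251 = 81
  Delta = -6 * 81 mod 251 = 16

Answer: 16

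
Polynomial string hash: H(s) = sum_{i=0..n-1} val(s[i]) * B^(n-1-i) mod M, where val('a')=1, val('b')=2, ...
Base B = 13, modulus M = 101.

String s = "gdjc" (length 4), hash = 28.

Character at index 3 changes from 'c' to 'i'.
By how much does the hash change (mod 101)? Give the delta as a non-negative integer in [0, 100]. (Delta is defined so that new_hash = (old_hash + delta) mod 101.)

Delta formula: (val(new) - val(old)) * B^(n-1-k) mod M
  val('i') - val('c') = 9 - 3 = 6
  B^(n-1-k) = 13^0 mod 101 = 1
  Delta = 6 * 1 mod 101 = 6

Answer: 6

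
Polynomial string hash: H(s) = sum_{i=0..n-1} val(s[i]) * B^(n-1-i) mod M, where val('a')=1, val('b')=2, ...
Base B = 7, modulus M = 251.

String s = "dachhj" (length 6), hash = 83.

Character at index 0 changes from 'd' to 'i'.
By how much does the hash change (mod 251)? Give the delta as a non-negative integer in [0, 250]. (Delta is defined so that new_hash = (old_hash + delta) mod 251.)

Delta formula: (val(new) - val(old)) * B^(n-1-k) mod M
  val('i') - val('d') = 9 - 4 = 5
  B^(n-1-k) = 7^5 mod 251 = 241
  Delta = 5 * 241 mod 251 = 201

Answer: 201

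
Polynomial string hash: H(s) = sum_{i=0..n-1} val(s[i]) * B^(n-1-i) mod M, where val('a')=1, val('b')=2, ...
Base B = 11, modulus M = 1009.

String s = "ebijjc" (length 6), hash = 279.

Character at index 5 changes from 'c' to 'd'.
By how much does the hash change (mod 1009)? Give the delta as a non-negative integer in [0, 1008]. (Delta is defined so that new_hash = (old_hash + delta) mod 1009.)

Delta formula: (val(new) - val(old)) * B^(n-1-k) mod M
  val('d') - val('c') = 4 - 3 = 1
  B^(n-1-k) = 11^0 mod 1009 = 1
  Delta = 1 * 1 mod 1009 = 1

Answer: 1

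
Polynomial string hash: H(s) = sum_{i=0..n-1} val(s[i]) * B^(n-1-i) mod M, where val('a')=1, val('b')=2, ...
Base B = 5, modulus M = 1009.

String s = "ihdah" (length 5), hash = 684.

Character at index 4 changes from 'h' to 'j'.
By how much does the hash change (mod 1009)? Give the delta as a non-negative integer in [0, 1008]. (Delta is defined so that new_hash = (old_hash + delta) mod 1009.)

Delta formula: (val(new) - val(old)) * B^(n-1-k) mod M
  val('j') - val('h') = 10 - 8 = 2
  B^(n-1-k) = 5^0 mod 1009 = 1
  Delta = 2 * 1 mod 1009 = 2

Answer: 2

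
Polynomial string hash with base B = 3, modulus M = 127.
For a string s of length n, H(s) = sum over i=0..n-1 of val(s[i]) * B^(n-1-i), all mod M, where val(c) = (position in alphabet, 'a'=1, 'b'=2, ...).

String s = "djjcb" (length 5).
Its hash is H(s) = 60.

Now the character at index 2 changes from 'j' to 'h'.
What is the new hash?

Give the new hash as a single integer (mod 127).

Answer: 42

Derivation:
val('j') = 10, val('h') = 8
Position k = 2, exponent = n-1-k = 2
B^2 mod M = 3^2 mod 127 = 9
Delta = (8 - 10) * 9 mod 127 = 109
New hash = (60 + 109) mod 127 = 42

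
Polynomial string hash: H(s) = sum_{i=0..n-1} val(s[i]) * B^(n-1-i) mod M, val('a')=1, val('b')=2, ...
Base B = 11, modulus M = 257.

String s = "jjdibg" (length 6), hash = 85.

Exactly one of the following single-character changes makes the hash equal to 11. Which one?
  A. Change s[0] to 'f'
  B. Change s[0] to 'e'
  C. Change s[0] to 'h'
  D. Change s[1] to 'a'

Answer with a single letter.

Option A: s[0]='j'->'f', delta=(6-10)*11^5 mod 257 = 95, hash=85+95 mod 257 = 180
Option B: s[0]='j'->'e', delta=(5-10)*11^5 mod 257 = 183, hash=85+183 mod 257 = 11 <-- target
Option C: s[0]='j'->'h', delta=(8-10)*11^5 mod 257 = 176, hash=85+176 mod 257 = 4
Option D: s[1]='j'->'a', delta=(1-10)*11^4 mod 257 = 72, hash=85+72 mod 257 = 157

Answer: B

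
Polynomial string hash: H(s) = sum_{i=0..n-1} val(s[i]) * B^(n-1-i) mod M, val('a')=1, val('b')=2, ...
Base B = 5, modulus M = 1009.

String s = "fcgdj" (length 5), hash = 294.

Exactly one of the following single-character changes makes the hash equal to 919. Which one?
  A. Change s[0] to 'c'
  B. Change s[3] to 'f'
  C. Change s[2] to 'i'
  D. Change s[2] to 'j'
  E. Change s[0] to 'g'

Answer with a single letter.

Option A: s[0]='f'->'c', delta=(3-6)*5^4 mod 1009 = 143, hash=294+143 mod 1009 = 437
Option B: s[3]='d'->'f', delta=(6-4)*5^1 mod 1009 = 10, hash=294+10 mod 1009 = 304
Option C: s[2]='g'->'i', delta=(9-7)*5^2 mod 1009 = 50, hash=294+50 mod 1009 = 344
Option D: s[2]='g'->'j', delta=(10-7)*5^2 mod 1009 = 75, hash=294+75 mod 1009 = 369
Option E: s[0]='f'->'g', delta=(7-6)*5^4 mod 1009 = 625, hash=294+625 mod 1009 = 919 <-- target

Answer: E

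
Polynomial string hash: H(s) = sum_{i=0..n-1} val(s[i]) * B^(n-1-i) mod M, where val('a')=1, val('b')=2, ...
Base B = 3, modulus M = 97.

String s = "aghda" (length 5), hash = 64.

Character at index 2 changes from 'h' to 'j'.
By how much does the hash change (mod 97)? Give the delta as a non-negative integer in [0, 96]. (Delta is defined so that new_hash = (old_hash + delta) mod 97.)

Delta formula: (val(new) - val(old)) * B^(n-1-k) mod M
  val('j') - val('h') = 10 - 8 = 2
  B^(n-1-k) = 3^2 mod 97 = 9
  Delta = 2 * 9 mod 97 = 18

Answer: 18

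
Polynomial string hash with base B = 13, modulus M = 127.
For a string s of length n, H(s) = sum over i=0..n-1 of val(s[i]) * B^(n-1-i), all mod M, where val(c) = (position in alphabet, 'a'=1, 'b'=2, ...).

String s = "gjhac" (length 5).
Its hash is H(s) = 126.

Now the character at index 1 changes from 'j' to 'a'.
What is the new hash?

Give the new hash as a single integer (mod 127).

Answer: 38

Derivation:
val('j') = 10, val('a') = 1
Position k = 1, exponent = n-1-k = 3
B^3 mod M = 13^3 mod 127 = 38
Delta = (1 - 10) * 38 mod 127 = 39
New hash = (126 + 39) mod 127 = 38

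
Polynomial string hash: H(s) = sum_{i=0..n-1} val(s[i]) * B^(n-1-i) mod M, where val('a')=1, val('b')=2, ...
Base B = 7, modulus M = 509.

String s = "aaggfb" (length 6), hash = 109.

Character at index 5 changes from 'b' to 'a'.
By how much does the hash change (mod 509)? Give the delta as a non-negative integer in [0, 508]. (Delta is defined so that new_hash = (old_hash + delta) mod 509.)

Answer: 508

Derivation:
Delta formula: (val(new) - val(old)) * B^(n-1-k) mod M
  val('a') - val('b') = 1 - 2 = -1
  B^(n-1-k) = 7^0 mod 509 = 1
  Delta = -1 * 1 mod 509 = 508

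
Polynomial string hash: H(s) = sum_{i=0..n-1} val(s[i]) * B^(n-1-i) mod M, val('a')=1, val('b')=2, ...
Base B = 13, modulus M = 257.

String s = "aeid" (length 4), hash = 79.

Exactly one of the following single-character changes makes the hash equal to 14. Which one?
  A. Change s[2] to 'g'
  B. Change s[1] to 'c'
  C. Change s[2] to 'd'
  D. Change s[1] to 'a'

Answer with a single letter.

Answer: C

Derivation:
Option A: s[2]='i'->'g', delta=(7-9)*13^1 mod 257 = 231, hash=79+231 mod 257 = 53
Option B: s[1]='e'->'c', delta=(3-5)*13^2 mod 257 = 176, hash=79+176 mod 257 = 255
Option C: s[2]='i'->'d', delta=(4-9)*13^1 mod 257 = 192, hash=79+192 mod 257 = 14 <-- target
Option D: s[1]='e'->'a', delta=(1-5)*13^2 mod 257 = 95, hash=79+95 mod 257 = 174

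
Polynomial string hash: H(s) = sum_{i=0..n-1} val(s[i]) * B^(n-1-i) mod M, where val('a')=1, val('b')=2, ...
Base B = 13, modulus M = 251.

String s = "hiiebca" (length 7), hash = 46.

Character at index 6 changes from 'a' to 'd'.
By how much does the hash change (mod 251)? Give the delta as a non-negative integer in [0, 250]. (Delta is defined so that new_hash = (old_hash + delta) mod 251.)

Delta formula: (val(new) - val(old)) * B^(n-1-k) mod M
  val('d') - val('a') = 4 - 1 = 3
  B^(n-1-k) = 13^0 mod 251 = 1
  Delta = 3 * 1 mod 251 = 3

Answer: 3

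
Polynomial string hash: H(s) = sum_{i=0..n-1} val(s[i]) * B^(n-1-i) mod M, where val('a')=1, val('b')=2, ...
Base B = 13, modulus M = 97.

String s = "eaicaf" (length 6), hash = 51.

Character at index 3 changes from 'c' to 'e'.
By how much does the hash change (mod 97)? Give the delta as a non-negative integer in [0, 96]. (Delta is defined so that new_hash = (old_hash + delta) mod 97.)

Answer: 47

Derivation:
Delta formula: (val(new) - val(old)) * B^(n-1-k) mod M
  val('e') - val('c') = 5 - 3 = 2
  B^(n-1-k) = 13^2 mod 97 = 72
  Delta = 2 * 72 mod 97 = 47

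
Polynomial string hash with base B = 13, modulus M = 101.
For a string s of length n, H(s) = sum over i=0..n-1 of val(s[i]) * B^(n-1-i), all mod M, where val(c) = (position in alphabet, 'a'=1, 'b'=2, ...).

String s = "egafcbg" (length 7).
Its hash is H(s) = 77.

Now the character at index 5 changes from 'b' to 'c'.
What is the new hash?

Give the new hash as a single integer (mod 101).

Answer: 90

Derivation:
val('b') = 2, val('c') = 3
Position k = 5, exponent = n-1-k = 1
B^1 mod M = 13^1 mod 101 = 13
Delta = (3 - 2) * 13 mod 101 = 13
New hash = (77 + 13) mod 101 = 90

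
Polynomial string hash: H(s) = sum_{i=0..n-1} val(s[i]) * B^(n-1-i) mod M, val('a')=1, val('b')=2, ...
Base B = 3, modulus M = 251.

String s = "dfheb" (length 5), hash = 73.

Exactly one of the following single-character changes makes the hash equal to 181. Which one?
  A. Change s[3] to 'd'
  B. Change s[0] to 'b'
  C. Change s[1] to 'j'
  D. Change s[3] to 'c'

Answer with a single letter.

Answer: C

Derivation:
Option A: s[3]='e'->'d', delta=(4-5)*3^1 mod 251 = 248, hash=73+248 mod 251 = 70
Option B: s[0]='d'->'b', delta=(2-4)*3^4 mod 251 = 89, hash=73+89 mod 251 = 162
Option C: s[1]='f'->'j', delta=(10-6)*3^3 mod 251 = 108, hash=73+108 mod 251 = 181 <-- target
Option D: s[3]='e'->'c', delta=(3-5)*3^1 mod 251 = 245, hash=73+245 mod 251 = 67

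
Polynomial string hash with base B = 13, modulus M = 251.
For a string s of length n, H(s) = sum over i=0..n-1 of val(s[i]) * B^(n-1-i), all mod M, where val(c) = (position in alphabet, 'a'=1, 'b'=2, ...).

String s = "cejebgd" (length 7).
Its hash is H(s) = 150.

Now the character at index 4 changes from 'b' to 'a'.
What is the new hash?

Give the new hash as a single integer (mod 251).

val('b') = 2, val('a') = 1
Position k = 4, exponent = n-1-k = 2
B^2 mod M = 13^2 mod 251 = 169
Delta = (1 - 2) * 169 mod 251 = 82
New hash = (150 + 82) mod 251 = 232

Answer: 232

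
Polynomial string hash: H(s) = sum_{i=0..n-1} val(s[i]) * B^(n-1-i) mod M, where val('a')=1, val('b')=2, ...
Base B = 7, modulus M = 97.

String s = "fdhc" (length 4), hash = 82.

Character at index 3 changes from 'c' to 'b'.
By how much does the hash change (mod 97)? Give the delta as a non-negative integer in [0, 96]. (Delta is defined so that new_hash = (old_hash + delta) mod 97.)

Delta formula: (val(new) - val(old)) * B^(n-1-k) mod M
  val('b') - val('c') = 2 - 3 = -1
  B^(n-1-k) = 7^0 mod 97 = 1
  Delta = -1 * 1 mod 97 = 96

Answer: 96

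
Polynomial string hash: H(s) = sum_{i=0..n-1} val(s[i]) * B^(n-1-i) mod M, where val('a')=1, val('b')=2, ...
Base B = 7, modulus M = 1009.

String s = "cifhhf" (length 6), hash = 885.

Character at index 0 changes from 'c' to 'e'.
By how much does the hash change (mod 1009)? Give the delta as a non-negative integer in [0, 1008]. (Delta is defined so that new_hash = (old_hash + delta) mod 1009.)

Delta formula: (val(new) - val(old)) * B^(n-1-k) mod M
  val('e') - val('c') = 5 - 3 = 2
  B^(n-1-k) = 7^5 mod 1009 = 663
  Delta = 2 * 663 mod 1009 = 317

Answer: 317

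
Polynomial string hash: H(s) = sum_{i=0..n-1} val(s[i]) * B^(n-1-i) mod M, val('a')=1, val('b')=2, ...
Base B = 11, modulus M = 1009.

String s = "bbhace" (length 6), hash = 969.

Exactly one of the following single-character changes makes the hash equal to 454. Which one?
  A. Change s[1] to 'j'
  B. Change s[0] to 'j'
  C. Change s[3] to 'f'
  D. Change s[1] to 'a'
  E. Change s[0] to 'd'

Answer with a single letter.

Option A: s[1]='b'->'j', delta=(10-2)*11^4 mod 1009 = 84, hash=969+84 mod 1009 = 44
Option B: s[0]='b'->'j', delta=(10-2)*11^5 mod 1009 = 924, hash=969+924 mod 1009 = 884
Option C: s[3]='a'->'f', delta=(6-1)*11^2 mod 1009 = 605, hash=969+605 mod 1009 = 565
Option D: s[1]='b'->'a', delta=(1-2)*11^4 mod 1009 = 494, hash=969+494 mod 1009 = 454 <-- target
Option E: s[0]='b'->'d', delta=(4-2)*11^5 mod 1009 = 231, hash=969+231 mod 1009 = 191

Answer: D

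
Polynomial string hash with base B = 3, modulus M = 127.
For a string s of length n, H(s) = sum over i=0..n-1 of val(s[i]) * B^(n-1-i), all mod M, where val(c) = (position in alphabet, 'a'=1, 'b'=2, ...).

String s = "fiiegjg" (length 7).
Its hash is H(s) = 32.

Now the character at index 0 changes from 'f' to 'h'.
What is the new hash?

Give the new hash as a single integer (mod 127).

val('f') = 6, val('h') = 8
Position k = 0, exponent = n-1-k = 6
B^6 mod M = 3^6 mod 127 = 94
Delta = (8 - 6) * 94 mod 127 = 61
New hash = (32 + 61) mod 127 = 93

Answer: 93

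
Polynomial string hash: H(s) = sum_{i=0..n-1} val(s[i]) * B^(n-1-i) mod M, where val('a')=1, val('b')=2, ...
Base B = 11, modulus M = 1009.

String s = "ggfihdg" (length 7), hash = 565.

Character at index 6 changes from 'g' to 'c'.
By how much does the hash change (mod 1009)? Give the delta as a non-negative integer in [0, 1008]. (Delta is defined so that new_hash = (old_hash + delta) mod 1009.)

Answer: 1005

Derivation:
Delta formula: (val(new) - val(old)) * B^(n-1-k) mod M
  val('c') - val('g') = 3 - 7 = -4
  B^(n-1-k) = 11^0 mod 1009 = 1
  Delta = -4 * 1 mod 1009 = 1005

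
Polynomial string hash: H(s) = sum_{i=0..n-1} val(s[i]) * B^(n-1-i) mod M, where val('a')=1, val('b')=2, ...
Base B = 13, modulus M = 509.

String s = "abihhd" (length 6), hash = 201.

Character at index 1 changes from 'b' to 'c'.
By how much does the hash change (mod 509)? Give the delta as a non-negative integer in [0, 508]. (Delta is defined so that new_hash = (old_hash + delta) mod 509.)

Answer: 57

Derivation:
Delta formula: (val(new) - val(old)) * B^(n-1-k) mod M
  val('c') - val('b') = 3 - 2 = 1
  B^(n-1-k) = 13^4 mod 509 = 57
  Delta = 1 * 57 mod 509 = 57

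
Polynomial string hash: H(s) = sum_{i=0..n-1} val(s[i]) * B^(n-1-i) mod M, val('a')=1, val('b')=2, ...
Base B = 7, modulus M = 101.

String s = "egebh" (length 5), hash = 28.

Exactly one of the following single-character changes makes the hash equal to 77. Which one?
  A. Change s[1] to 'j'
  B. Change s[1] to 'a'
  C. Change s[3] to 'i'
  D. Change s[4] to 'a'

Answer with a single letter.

Answer: C

Derivation:
Option A: s[1]='g'->'j', delta=(10-7)*7^3 mod 101 = 19, hash=28+19 mod 101 = 47
Option B: s[1]='g'->'a', delta=(1-7)*7^3 mod 101 = 63, hash=28+63 mod 101 = 91
Option C: s[3]='b'->'i', delta=(9-2)*7^1 mod 101 = 49, hash=28+49 mod 101 = 77 <-- target
Option D: s[4]='h'->'a', delta=(1-8)*7^0 mod 101 = 94, hash=28+94 mod 101 = 21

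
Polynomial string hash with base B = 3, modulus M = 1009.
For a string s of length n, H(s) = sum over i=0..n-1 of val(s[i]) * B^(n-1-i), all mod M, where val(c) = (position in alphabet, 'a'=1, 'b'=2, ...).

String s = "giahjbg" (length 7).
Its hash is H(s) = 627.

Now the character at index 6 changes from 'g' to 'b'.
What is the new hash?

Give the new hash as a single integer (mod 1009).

Answer: 622

Derivation:
val('g') = 7, val('b') = 2
Position k = 6, exponent = n-1-k = 0
B^0 mod M = 3^0 mod 1009 = 1
Delta = (2 - 7) * 1 mod 1009 = 1004
New hash = (627 + 1004) mod 1009 = 622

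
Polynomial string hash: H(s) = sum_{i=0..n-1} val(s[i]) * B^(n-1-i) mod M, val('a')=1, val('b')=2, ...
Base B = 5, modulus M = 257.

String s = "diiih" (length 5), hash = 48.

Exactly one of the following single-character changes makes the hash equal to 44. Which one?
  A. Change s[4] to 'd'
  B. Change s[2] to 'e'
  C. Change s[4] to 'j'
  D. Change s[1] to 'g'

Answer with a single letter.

Option A: s[4]='h'->'d', delta=(4-8)*5^0 mod 257 = 253, hash=48+253 mod 257 = 44 <-- target
Option B: s[2]='i'->'e', delta=(5-9)*5^2 mod 257 = 157, hash=48+157 mod 257 = 205
Option C: s[4]='h'->'j', delta=(10-8)*5^0 mod 257 = 2, hash=48+2 mod 257 = 50
Option D: s[1]='i'->'g', delta=(7-9)*5^3 mod 257 = 7, hash=48+7 mod 257 = 55

Answer: A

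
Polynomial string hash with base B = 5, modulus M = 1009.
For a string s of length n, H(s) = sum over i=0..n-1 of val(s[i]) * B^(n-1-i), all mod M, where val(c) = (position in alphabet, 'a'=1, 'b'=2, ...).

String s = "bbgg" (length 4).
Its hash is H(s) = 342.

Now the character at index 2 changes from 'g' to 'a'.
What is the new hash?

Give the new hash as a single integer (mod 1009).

Answer: 312

Derivation:
val('g') = 7, val('a') = 1
Position k = 2, exponent = n-1-k = 1
B^1 mod M = 5^1 mod 1009 = 5
Delta = (1 - 7) * 5 mod 1009 = 979
New hash = (342 + 979) mod 1009 = 312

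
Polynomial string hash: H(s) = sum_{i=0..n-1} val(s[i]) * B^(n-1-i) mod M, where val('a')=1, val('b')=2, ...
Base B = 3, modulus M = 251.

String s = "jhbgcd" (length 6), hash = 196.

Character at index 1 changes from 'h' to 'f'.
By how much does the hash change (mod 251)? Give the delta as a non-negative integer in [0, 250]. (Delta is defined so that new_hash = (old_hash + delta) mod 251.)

Delta formula: (val(new) - val(old)) * B^(n-1-k) mod M
  val('f') - val('h') = 6 - 8 = -2
  B^(n-1-k) = 3^4 mod 251 = 81
  Delta = -2 * 81 mod 251 = 89

Answer: 89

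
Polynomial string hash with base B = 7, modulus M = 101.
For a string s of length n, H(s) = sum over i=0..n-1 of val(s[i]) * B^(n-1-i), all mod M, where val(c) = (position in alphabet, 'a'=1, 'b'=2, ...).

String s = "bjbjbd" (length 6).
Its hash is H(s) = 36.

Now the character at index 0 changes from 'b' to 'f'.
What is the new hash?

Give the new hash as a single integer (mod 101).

Answer: 99

Derivation:
val('b') = 2, val('f') = 6
Position k = 0, exponent = n-1-k = 5
B^5 mod M = 7^5 mod 101 = 41
Delta = (6 - 2) * 41 mod 101 = 63
New hash = (36 + 63) mod 101 = 99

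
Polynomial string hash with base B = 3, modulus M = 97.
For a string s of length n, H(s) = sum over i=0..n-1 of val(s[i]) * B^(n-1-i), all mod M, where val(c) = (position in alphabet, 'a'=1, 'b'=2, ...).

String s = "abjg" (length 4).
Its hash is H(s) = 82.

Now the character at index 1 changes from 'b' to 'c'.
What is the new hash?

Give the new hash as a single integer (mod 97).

Answer: 91

Derivation:
val('b') = 2, val('c') = 3
Position k = 1, exponent = n-1-k = 2
B^2 mod M = 3^2 mod 97 = 9
Delta = (3 - 2) * 9 mod 97 = 9
New hash = (82 + 9) mod 97 = 91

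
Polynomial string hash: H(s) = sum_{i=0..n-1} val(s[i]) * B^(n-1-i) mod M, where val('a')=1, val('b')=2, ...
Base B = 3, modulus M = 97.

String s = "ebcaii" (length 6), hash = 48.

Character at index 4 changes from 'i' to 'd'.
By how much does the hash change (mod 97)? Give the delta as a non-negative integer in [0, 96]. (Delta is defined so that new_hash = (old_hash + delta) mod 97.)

Delta formula: (val(new) - val(old)) * B^(n-1-k) mod M
  val('d') - val('i') = 4 - 9 = -5
  B^(n-1-k) = 3^1 mod 97 = 3
  Delta = -5 * 3 mod 97 = 82

Answer: 82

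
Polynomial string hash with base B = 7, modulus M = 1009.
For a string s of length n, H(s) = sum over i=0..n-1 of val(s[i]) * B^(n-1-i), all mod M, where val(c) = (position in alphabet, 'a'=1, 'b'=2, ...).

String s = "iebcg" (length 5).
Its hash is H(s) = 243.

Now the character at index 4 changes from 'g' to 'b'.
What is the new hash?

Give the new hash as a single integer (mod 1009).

Answer: 238

Derivation:
val('g') = 7, val('b') = 2
Position k = 4, exponent = n-1-k = 0
B^0 mod M = 7^0 mod 1009 = 1
Delta = (2 - 7) * 1 mod 1009 = 1004
New hash = (243 + 1004) mod 1009 = 238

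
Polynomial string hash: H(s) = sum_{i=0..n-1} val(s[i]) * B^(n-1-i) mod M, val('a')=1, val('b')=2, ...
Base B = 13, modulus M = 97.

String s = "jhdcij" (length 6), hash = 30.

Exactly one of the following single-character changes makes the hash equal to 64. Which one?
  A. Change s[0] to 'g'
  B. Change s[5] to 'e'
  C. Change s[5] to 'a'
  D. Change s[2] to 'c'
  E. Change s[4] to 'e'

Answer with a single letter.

Option A: s[0]='j'->'g', delta=(7-10)*13^5 mod 97 = 69, hash=30+69 mod 97 = 2
Option B: s[5]='j'->'e', delta=(5-10)*13^0 mod 97 = 92, hash=30+92 mod 97 = 25
Option C: s[5]='j'->'a', delta=(1-10)*13^0 mod 97 = 88, hash=30+88 mod 97 = 21
Option D: s[2]='d'->'c', delta=(3-4)*13^3 mod 97 = 34, hash=30+34 mod 97 = 64 <-- target
Option E: s[4]='i'->'e', delta=(5-9)*13^1 mod 97 = 45, hash=30+45 mod 97 = 75

Answer: D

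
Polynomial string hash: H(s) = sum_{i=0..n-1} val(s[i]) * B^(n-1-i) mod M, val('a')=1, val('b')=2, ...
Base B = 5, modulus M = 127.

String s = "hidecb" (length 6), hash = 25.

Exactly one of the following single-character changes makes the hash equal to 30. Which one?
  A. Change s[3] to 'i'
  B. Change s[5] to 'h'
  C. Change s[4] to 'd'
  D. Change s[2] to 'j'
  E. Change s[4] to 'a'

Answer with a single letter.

Answer: C

Derivation:
Option A: s[3]='e'->'i', delta=(9-5)*5^2 mod 127 = 100, hash=25+100 mod 127 = 125
Option B: s[5]='b'->'h', delta=(8-2)*5^0 mod 127 = 6, hash=25+6 mod 127 = 31
Option C: s[4]='c'->'d', delta=(4-3)*5^1 mod 127 = 5, hash=25+5 mod 127 = 30 <-- target
Option D: s[2]='d'->'j', delta=(10-4)*5^3 mod 127 = 115, hash=25+115 mod 127 = 13
Option E: s[4]='c'->'a', delta=(1-3)*5^1 mod 127 = 117, hash=25+117 mod 127 = 15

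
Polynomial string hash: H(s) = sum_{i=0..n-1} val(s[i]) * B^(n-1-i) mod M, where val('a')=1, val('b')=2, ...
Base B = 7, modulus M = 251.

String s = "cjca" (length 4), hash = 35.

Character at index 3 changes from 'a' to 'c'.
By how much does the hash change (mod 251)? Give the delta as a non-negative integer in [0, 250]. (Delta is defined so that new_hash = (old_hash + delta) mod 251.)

Answer: 2

Derivation:
Delta formula: (val(new) - val(old)) * B^(n-1-k) mod M
  val('c') - val('a') = 3 - 1 = 2
  B^(n-1-k) = 7^0 mod 251 = 1
  Delta = 2 * 1 mod 251 = 2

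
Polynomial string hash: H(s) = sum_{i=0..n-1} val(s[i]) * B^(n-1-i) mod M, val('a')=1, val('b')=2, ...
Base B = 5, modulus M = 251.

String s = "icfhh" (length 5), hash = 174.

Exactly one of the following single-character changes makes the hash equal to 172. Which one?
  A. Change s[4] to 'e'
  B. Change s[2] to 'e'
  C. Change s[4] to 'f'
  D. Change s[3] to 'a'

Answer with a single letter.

Option A: s[4]='h'->'e', delta=(5-8)*5^0 mod 251 = 248, hash=174+248 mod 251 = 171
Option B: s[2]='f'->'e', delta=(5-6)*5^2 mod 251 = 226, hash=174+226 mod 251 = 149
Option C: s[4]='h'->'f', delta=(6-8)*5^0 mod 251 = 249, hash=174+249 mod 251 = 172 <-- target
Option D: s[3]='h'->'a', delta=(1-8)*5^1 mod 251 = 216, hash=174+216 mod 251 = 139

Answer: C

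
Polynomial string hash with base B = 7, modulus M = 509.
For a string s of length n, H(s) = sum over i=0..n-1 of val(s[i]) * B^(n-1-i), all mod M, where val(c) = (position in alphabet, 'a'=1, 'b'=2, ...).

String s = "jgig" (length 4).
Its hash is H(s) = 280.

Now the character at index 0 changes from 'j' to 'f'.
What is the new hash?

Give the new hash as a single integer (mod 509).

val('j') = 10, val('f') = 6
Position k = 0, exponent = n-1-k = 3
B^3 mod M = 7^3 mod 509 = 343
Delta = (6 - 10) * 343 mod 509 = 155
New hash = (280 + 155) mod 509 = 435

Answer: 435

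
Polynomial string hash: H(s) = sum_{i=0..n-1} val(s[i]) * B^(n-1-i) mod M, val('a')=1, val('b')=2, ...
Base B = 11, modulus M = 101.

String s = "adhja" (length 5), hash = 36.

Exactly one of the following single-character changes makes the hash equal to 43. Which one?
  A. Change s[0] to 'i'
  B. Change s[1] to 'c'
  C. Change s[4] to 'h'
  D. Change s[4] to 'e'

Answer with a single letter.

Option A: s[0]='a'->'i', delta=(9-1)*11^4 mod 101 = 69, hash=36+69 mod 101 = 4
Option B: s[1]='d'->'c', delta=(3-4)*11^3 mod 101 = 83, hash=36+83 mod 101 = 18
Option C: s[4]='a'->'h', delta=(8-1)*11^0 mod 101 = 7, hash=36+7 mod 101 = 43 <-- target
Option D: s[4]='a'->'e', delta=(5-1)*11^0 mod 101 = 4, hash=36+4 mod 101 = 40

Answer: C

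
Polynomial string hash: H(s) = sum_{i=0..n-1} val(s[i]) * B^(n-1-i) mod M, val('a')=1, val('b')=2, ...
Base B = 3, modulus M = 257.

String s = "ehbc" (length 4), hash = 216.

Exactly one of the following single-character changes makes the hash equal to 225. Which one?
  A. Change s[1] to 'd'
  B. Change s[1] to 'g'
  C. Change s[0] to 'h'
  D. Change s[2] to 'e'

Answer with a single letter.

Option A: s[1]='h'->'d', delta=(4-8)*3^2 mod 257 = 221, hash=216+221 mod 257 = 180
Option B: s[1]='h'->'g', delta=(7-8)*3^2 mod 257 = 248, hash=216+248 mod 257 = 207
Option C: s[0]='e'->'h', delta=(8-5)*3^3 mod 257 = 81, hash=216+81 mod 257 = 40
Option D: s[2]='b'->'e', delta=(5-2)*3^1 mod 257 = 9, hash=216+9 mod 257 = 225 <-- target

Answer: D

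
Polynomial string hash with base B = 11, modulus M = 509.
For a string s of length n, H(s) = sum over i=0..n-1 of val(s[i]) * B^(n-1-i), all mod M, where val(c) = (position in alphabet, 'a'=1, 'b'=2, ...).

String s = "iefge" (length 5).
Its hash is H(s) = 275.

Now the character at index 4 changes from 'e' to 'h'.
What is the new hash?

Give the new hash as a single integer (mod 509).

val('e') = 5, val('h') = 8
Position k = 4, exponent = n-1-k = 0
B^0 mod M = 11^0 mod 509 = 1
Delta = (8 - 5) * 1 mod 509 = 3
New hash = (275 + 3) mod 509 = 278

Answer: 278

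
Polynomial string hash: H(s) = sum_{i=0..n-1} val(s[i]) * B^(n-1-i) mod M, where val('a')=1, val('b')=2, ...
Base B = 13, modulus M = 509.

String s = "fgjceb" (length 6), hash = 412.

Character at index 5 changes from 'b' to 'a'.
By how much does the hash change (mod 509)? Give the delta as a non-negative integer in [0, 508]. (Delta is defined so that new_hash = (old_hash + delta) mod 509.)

Answer: 508

Derivation:
Delta formula: (val(new) - val(old)) * B^(n-1-k) mod M
  val('a') - val('b') = 1 - 2 = -1
  B^(n-1-k) = 13^0 mod 509 = 1
  Delta = -1 * 1 mod 509 = 508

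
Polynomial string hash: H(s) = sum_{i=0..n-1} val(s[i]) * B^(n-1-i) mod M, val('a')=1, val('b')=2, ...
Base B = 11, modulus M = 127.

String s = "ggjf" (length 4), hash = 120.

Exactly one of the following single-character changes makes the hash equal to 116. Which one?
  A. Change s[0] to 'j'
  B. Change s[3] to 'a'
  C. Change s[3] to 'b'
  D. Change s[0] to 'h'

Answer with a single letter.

Answer: C

Derivation:
Option A: s[0]='g'->'j', delta=(10-7)*11^3 mod 127 = 56, hash=120+56 mod 127 = 49
Option B: s[3]='f'->'a', delta=(1-6)*11^0 mod 127 = 122, hash=120+122 mod 127 = 115
Option C: s[3]='f'->'b', delta=(2-6)*11^0 mod 127 = 123, hash=120+123 mod 127 = 116 <-- target
Option D: s[0]='g'->'h', delta=(8-7)*11^3 mod 127 = 61, hash=120+61 mod 127 = 54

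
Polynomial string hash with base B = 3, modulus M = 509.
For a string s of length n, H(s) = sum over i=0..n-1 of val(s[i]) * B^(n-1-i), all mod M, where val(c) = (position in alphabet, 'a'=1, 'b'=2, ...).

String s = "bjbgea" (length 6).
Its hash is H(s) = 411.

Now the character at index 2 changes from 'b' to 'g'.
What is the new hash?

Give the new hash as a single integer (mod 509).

Answer: 37

Derivation:
val('b') = 2, val('g') = 7
Position k = 2, exponent = n-1-k = 3
B^3 mod M = 3^3 mod 509 = 27
Delta = (7 - 2) * 27 mod 509 = 135
New hash = (411 + 135) mod 509 = 37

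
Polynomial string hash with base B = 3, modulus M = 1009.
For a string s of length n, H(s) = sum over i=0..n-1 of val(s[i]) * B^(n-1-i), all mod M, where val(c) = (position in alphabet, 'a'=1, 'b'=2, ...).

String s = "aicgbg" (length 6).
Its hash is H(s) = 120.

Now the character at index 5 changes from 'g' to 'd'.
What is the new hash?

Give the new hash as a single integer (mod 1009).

val('g') = 7, val('d') = 4
Position k = 5, exponent = n-1-k = 0
B^0 mod M = 3^0 mod 1009 = 1
Delta = (4 - 7) * 1 mod 1009 = 1006
New hash = (120 + 1006) mod 1009 = 117

Answer: 117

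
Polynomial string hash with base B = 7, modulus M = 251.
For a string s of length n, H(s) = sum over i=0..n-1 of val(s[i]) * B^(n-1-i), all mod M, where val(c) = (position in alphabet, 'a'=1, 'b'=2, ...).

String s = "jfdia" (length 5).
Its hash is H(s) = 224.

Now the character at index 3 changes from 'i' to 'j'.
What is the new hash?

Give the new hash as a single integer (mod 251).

val('i') = 9, val('j') = 10
Position k = 3, exponent = n-1-k = 1
B^1 mod M = 7^1 mod 251 = 7
Delta = (10 - 9) * 7 mod 251 = 7
New hash = (224 + 7) mod 251 = 231

Answer: 231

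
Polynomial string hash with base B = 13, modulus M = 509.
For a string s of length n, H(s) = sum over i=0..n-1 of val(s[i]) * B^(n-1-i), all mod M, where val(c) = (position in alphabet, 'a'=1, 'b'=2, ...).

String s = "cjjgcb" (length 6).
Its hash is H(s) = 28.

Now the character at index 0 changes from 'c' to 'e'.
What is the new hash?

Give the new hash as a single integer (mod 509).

val('c') = 3, val('e') = 5
Position k = 0, exponent = n-1-k = 5
B^5 mod M = 13^5 mod 509 = 232
Delta = (5 - 3) * 232 mod 509 = 464
New hash = (28 + 464) mod 509 = 492

Answer: 492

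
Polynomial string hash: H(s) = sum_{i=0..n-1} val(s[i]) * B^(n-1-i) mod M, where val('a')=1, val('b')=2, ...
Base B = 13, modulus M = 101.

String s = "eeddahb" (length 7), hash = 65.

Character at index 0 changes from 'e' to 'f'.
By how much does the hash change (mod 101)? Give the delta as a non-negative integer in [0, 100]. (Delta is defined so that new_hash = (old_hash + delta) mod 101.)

Delta formula: (val(new) - val(old)) * B^(n-1-k) mod M
  val('f') - val('e') = 6 - 5 = 1
  B^(n-1-k) = 13^6 mod 101 = 19
  Delta = 1 * 19 mod 101 = 19

Answer: 19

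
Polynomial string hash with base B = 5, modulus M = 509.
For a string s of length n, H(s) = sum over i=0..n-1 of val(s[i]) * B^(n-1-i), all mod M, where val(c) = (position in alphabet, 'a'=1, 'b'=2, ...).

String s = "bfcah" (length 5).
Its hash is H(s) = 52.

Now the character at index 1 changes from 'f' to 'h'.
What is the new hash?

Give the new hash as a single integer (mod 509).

val('f') = 6, val('h') = 8
Position k = 1, exponent = n-1-k = 3
B^3 mod M = 5^3 mod 509 = 125
Delta = (8 - 6) * 125 mod 509 = 250
New hash = (52 + 250) mod 509 = 302

Answer: 302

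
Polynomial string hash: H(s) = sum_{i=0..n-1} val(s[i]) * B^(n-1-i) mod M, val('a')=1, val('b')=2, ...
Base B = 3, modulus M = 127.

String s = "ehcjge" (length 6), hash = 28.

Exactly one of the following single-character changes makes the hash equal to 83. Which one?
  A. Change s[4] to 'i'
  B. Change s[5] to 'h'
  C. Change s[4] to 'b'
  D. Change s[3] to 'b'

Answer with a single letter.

Answer: D

Derivation:
Option A: s[4]='g'->'i', delta=(9-7)*3^1 mod 127 = 6, hash=28+6 mod 127 = 34
Option B: s[5]='e'->'h', delta=(8-5)*3^0 mod 127 = 3, hash=28+3 mod 127 = 31
Option C: s[4]='g'->'b', delta=(2-7)*3^1 mod 127 = 112, hash=28+112 mod 127 = 13
Option D: s[3]='j'->'b', delta=(2-10)*3^2 mod 127 = 55, hash=28+55 mod 127 = 83 <-- target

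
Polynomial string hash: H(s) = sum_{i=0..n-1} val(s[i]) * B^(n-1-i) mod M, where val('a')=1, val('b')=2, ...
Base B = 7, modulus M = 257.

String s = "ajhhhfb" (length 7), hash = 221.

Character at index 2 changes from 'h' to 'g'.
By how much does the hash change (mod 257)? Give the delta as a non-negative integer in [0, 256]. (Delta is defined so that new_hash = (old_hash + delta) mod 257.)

Delta formula: (val(new) - val(old)) * B^(n-1-k) mod M
  val('g') - val('h') = 7 - 8 = -1
  B^(n-1-k) = 7^4 mod 257 = 88
  Delta = -1 * 88 mod 257 = 169

Answer: 169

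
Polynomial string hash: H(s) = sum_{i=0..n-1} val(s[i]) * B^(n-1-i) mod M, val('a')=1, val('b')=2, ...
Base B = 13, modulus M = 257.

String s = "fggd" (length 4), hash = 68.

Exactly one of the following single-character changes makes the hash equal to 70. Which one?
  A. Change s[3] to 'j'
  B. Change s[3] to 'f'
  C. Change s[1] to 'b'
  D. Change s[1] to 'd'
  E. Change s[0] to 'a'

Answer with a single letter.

Answer: B

Derivation:
Option A: s[3]='d'->'j', delta=(10-4)*13^0 mod 257 = 6, hash=68+6 mod 257 = 74
Option B: s[3]='d'->'f', delta=(6-4)*13^0 mod 257 = 2, hash=68+2 mod 257 = 70 <-- target
Option C: s[1]='g'->'b', delta=(2-7)*13^2 mod 257 = 183, hash=68+183 mod 257 = 251
Option D: s[1]='g'->'d', delta=(4-7)*13^2 mod 257 = 7, hash=68+7 mod 257 = 75
Option E: s[0]='f'->'a', delta=(1-6)*13^3 mod 257 = 66, hash=68+66 mod 257 = 134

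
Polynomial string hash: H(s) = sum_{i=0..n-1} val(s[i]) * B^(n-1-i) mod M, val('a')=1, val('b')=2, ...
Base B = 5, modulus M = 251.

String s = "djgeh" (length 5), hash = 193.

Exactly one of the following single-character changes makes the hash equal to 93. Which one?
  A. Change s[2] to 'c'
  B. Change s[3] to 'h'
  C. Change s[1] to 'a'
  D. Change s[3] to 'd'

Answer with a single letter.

Option A: s[2]='g'->'c', delta=(3-7)*5^2 mod 251 = 151, hash=193+151 mod 251 = 93 <-- target
Option B: s[3]='e'->'h', delta=(8-5)*5^1 mod 251 = 15, hash=193+15 mod 251 = 208
Option C: s[1]='j'->'a', delta=(1-10)*5^3 mod 251 = 130, hash=193+130 mod 251 = 72
Option D: s[3]='e'->'d', delta=(4-5)*5^1 mod 251 = 246, hash=193+246 mod 251 = 188

Answer: A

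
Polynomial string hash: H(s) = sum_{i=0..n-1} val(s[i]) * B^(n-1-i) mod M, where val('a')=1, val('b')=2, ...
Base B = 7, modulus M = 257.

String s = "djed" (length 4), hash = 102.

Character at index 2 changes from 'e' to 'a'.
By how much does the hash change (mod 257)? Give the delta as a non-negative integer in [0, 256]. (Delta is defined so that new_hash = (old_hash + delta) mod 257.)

Answer: 229

Derivation:
Delta formula: (val(new) - val(old)) * B^(n-1-k) mod M
  val('a') - val('e') = 1 - 5 = -4
  B^(n-1-k) = 7^1 mod 257 = 7
  Delta = -4 * 7 mod 257 = 229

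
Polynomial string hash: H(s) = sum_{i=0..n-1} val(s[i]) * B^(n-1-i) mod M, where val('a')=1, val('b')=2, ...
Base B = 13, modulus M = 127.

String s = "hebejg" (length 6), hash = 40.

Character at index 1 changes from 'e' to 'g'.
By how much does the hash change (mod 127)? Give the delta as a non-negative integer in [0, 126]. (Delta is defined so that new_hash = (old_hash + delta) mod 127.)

Answer: 99

Derivation:
Delta formula: (val(new) - val(old)) * B^(n-1-k) mod M
  val('g') - val('e') = 7 - 5 = 2
  B^(n-1-k) = 13^4 mod 127 = 113
  Delta = 2 * 113 mod 127 = 99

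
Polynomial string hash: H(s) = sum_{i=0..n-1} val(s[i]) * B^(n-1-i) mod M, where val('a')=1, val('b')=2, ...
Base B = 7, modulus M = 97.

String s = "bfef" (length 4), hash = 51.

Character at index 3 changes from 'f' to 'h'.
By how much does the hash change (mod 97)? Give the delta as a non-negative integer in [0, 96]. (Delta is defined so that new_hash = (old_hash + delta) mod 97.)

Answer: 2

Derivation:
Delta formula: (val(new) - val(old)) * B^(n-1-k) mod M
  val('h') - val('f') = 8 - 6 = 2
  B^(n-1-k) = 7^0 mod 97 = 1
  Delta = 2 * 1 mod 97 = 2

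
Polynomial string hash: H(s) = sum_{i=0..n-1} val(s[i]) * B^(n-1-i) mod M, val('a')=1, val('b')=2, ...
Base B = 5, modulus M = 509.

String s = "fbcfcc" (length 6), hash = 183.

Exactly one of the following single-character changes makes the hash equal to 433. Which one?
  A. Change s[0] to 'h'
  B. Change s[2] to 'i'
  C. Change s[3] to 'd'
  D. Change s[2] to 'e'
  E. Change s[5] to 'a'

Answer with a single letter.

Answer: D

Derivation:
Option A: s[0]='f'->'h', delta=(8-6)*5^5 mod 509 = 142, hash=183+142 mod 509 = 325
Option B: s[2]='c'->'i', delta=(9-3)*5^3 mod 509 = 241, hash=183+241 mod 509 = 424
Option C: s[3]='f'->'d', delta=(4-6)*5^2 mod 509 = 459, hash=183+459 mod 509 = 133
Option D: s[2]='c'->'e', delta=(5-3)*5^3 mod 509 = 250, hash=183+250 mod 509 = 433 <-- target
Option E: s[5]='c'->'a', delta=(1-3)*5^0 mod 509 = 507, hash=183+507 mod 509 = 181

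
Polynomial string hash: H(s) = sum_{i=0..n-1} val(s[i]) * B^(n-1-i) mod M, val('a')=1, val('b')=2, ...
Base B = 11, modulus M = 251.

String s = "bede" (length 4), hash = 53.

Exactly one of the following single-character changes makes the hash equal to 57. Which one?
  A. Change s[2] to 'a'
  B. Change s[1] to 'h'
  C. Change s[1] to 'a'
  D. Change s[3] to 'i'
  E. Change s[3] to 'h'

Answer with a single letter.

Option A: s[2]='d'->'a', delta=(1-4)*11^1 mod 251 = 218, hash=53+218 mod 251 = 20
Option B: s[1]='e'->'h', delta=(8-5)*11^2 mod 251 = 112, hash=53+112 mod 251 = 165
Option C: s[1]='e'->'a', delta=(1-5)*11^2 mod 251 = 18, hash=53+18 mod 251 = 71
Option D: s[3]='e'->'i', delta=(9-5)*11^0 mod 251 = 4, hash=53+4 mod 251 = 57 <-- target
Option E: s[3]='e'->'h', delta=(8-5)*11^0 mod 251 = 3, hash=53+3 mod 251 = 56

Answer: D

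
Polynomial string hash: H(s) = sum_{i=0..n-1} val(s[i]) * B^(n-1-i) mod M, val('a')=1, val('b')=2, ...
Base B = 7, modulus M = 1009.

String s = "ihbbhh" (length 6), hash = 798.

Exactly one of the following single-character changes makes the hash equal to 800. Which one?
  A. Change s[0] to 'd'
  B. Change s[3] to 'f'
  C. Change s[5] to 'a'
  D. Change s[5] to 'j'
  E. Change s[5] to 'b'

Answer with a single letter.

Answer: D

Derivation:
Option A: s[0]='i'->'d', delta=(4-9)*7^5 mod 1009 = 721, hash=798+721 mod 1009 = 510
Option B: s[3]='b'->'f', delta=(6-2)*7^2 mod 1009 = 196, hash=798+196 mod 1009 = 994
Option C: s[5]='h'->'a', delta=(1-8)*7^0 mod 1009 = 1002, hash=798+1002 mod 1009 = 791
Option D: s[5]='h'->'j', delta=(10-8)*7^0 mod 1009 = 2, hash=798+2 mod 1009 = 800 <-- target
Option E: s[5]='h'->'b', delta=(2-8)*7^0 mod 1009 = 1003, hash=798+1003 mod 1009 = 792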